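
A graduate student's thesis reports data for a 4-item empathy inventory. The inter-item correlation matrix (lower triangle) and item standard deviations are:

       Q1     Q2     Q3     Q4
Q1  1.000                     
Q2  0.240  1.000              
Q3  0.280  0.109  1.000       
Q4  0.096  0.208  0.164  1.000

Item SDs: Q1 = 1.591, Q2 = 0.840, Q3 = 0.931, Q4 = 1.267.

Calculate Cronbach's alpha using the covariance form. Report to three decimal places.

Σσ²ᵢ = 1.591² + 0.840² + 0.931² + 1.267² = 5.7089
Covariances σ_ij = r_ij · s_i · s_j:
  σ(Q1,Q2) = 0.240 × 1.591 × 0.840 = 0.3207
  σ(Q1,Q3) = 0.280 × 1.591 × 0.931 = 0.4147
  σ(Q1,Q4) = 0.096 × 1.591 × 1.267 = 0.1935
  σ(Q2,Q3) = 0.109 × 0.840 × 0.931 = 0.0852
  σ(Q2,Q4) = 0.208 × 0.840 × 1.267 = 0.2214
  σ(Q3,Q4) = 0.164 × 0.931 × 1.267 = 0.1935
σ²_T = Σσ²ᵢ + 2·Σσ_ij = 5.7089 + 2 × 1.4290 = 8.5669
α = (4/3)·(1 − 5.7089/8.5669) = 0.445

α = 0.445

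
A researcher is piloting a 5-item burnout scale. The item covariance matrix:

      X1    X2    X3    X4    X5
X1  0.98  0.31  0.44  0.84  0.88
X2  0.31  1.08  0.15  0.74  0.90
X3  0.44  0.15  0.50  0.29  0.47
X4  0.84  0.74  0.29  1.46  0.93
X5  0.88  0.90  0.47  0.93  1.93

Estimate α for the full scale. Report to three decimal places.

ΣVar(i) = 0.98 + 1.08 + 0.50 + 1.46 + 1.93 = 5.95
Sum of the distinct covariances = 5.95
σ²_total = 5.95 + 2 × 5.95 = 17.85
α = (k/(k−1))·(1 − ΣVar(i)/σ²_total) = (5/4)·(1 − 5.95/17.85) = 0.833

α = 0.833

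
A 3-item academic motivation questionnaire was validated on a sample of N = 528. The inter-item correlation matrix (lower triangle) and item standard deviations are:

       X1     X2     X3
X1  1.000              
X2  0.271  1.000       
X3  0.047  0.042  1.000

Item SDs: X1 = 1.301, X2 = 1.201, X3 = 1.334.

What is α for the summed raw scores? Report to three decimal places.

Σσ²ᵢ = 1.301² + 1.201² + 1.334² = 4.9146
Covariances σ_ij = r_ij · s_i · s_j:
  σ(X1,X2) = 0.271 × 1.301 × 1.201 = 0.4234
  σ(X1,X3) = 0.047 × 1.301 × 1.334 = 0.0816
  σ(X2,X3) = 0.042 × 1.201 × 1.334 = 0.0673
σ²_T = Σσ²ᵢ + 2·Σσ_ij = 4.9146 + 2 × 0.5723 = 6.0592
α = (3/2)·(1 − 4.9146/6.0592) = 0.283

α = 0.283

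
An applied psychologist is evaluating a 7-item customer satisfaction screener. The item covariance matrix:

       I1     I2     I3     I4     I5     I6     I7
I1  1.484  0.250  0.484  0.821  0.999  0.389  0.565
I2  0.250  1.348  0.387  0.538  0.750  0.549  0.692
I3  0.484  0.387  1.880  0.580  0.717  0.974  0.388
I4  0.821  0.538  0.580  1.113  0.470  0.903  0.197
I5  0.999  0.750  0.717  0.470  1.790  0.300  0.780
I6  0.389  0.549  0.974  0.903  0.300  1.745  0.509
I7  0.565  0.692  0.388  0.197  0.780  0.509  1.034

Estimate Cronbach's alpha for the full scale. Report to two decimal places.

Cronbach's alpha = 0.82

Σσ²ᵢ = 1.484 + 1.348 + 1.880 + 1.113 + 1.790 + 1.745 + 1.034 = 10.394
Sum of the distinct covariances = 12.242
Var(T) = 10.394 + 2 × 12.242 = 34.878
α = (k/(k−1))·(1 − Σσ²ᵢ/Var(T)) = (7/6)·(1 − 10.394/34.878) = 0.82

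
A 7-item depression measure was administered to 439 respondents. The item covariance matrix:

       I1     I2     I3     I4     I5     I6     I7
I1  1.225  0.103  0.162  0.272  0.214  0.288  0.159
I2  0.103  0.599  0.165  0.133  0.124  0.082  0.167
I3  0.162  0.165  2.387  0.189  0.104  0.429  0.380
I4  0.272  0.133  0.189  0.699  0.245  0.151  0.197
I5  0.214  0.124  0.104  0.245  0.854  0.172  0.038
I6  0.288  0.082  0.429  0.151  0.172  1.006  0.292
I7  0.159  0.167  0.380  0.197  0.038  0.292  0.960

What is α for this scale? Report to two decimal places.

Σσ²ᵢ = 1.225 + 0.599 + 2.387 + 0.699 + 0.854 + 1.006 + 0.960 = 7.730
Sum of the distinct covariances = 4.066
total variance = 7.730 + 2 × 4.066 = 15.862
α = (k/(k−1))·(1 − Σσ²ᵢ/total variance) = (7/6)·(1 − 7.730/15.862) = 0.60

α = 0.60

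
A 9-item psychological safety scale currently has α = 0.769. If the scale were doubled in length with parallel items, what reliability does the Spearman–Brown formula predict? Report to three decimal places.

Length factor m = 2
α' = m·α / (1 + (m−1)·α)
   = 2 × 0.769 / (1 + (2 − 1) × 0.769)
   = 1.5380 / 1.7690 = 0.869

predicted reliability = 0.869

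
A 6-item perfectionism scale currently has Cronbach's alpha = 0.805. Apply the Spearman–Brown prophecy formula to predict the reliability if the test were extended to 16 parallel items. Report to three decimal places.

Length factor m = 16/6 = 2.6667
α' = m·α / (1 + (m−1)·α)
   = 16/6 × 0.805 / (1 + (16/6 − 1) × 0.805)
   = 2.1467 / 2.3417 = 0.917

predicted reliability = 0.917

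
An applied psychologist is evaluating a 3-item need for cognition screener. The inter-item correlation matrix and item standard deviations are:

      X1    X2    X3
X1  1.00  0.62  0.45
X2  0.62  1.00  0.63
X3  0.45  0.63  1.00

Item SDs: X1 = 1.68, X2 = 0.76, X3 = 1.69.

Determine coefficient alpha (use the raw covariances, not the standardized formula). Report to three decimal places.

α = 0.719

Σσ²ᵢ = 1.68² + 0.76² + 1.69² = 6.2561
Covariances σ_ij = r_ij · s_i · s_j:
  σ(X1,X2) = 0.62 × 1.68 × 0.76 = 0.7916
  σ(X1,X3) = 0.45 × 1.68 × 1.69 = 1.2776
  σ(X2,X3) = 0.63 × 0.76 × 1.69 = 0.8092
σ²_T = Σσ²ᵢ + 2·Σσ_ij = 6.2561 + 2 × 2.8784 = 12.0129
α = (3/2)·(1 − 6.2561/12.0129) = 0.719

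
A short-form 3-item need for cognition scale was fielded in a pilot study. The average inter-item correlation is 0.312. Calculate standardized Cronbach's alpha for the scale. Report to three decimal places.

Standardized α = k·r̄ / (1 + (k−1)·r̄) = 3 × 0.312 / (1 + 2 × 0.312)
  = 0.9360 / 1.6240 = 0.576

standardized Cronbach's alpha = 0.576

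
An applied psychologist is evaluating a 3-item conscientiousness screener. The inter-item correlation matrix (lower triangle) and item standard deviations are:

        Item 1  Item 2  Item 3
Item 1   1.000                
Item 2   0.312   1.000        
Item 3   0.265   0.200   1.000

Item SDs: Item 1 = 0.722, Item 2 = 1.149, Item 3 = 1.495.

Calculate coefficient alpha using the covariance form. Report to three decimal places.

coefficient alpha = 0.455

Σσ²ᵢ = 0.722² + 1.149² + 1.495² = 4.0765
Covariances σ_ij = r_ij · s_i · s_j:
  σ(Item 1,Item 2) = 0.312 × 0.722 × 1.149 = 0.2588
  σ(Item 1,Item 3) = 0.265 × 0.722 × 1.495 = 0.2860
  σ(Item 2,Item 3) = 0.200 × 1.149 × 1.495 = 0.3436
σ²_T = Σσ²ᵢ + 2·Σσ_ij = 4.0765 + 2 × 0.8884 = 5.8533
α = (3/2)·(1 − 4.0765/5.8533) = 0.455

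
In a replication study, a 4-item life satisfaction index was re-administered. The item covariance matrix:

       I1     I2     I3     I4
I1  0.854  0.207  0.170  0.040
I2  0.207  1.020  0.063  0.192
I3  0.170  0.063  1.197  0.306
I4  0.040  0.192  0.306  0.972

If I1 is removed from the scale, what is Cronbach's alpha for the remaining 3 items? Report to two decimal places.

Remaining items: I2, I3, I4 (k = 3).
ΣVar(i) = 1.020 + 1.197 + 0.972 = 3.189
total variance = 3.189 + 2 × 0.561 = 4.311
α (item deleted) = (3/2)·(1 − 3.189/4.311) = 0.39

α = 0.39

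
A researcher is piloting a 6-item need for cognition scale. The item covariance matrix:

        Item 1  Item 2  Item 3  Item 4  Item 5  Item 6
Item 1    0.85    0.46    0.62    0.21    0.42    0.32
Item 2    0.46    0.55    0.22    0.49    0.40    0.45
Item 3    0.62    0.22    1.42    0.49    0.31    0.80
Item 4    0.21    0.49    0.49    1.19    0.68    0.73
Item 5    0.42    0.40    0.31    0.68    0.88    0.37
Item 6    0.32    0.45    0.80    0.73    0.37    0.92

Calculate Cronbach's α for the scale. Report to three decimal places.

Cronbach's α = 0.847

sum of item variances = 0.85 + 0.55 + 1.42 + 1.19 + 0.88 + 0.92 = 5.81
Sum of the distinct covariances = 6.97
σ²_total = 5.81 + 2 × 6.97 = 19.75
α = (k/(k−1))·(1 − sum of item variances/σ²_total) = (6/5)·(1 − 5.81/19.75) = 0.847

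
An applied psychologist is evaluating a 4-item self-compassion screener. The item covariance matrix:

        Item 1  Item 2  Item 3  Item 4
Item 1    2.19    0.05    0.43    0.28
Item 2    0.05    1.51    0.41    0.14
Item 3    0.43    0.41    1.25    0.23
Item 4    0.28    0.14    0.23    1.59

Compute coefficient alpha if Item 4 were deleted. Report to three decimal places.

α = 0.397

Remaining items: Item 1, Item 2, Item 3 (k = 3).
Σσᵢ² = 2.19 + 1.51 + 1.25 = 4.95
Var(T) = 4.95 + 2 × 0.89 = 6.73
α (item deleted) = (3/2)·(1 − 4.95/6.73) = 0.397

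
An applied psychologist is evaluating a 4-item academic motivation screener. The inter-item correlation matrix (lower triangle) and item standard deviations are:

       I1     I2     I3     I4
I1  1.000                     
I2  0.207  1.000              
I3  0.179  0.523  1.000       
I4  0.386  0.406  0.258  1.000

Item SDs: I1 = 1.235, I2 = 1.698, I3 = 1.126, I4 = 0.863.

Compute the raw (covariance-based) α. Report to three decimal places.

Σσ²ᵢ = 1.235² + 1.698² + 1.126² + 0.863² = 6.4211
Covariances σ_ij = r_ij · s_i · s_j:
  σ(I1,I2) = 0.207 × 1.235 × 1.698 = 0.4341
  σ(I1,I3) = 0.179 × 1.235 × 1.126 = 0.2489
  σ(I1,I4) = 0.386 × 1.235 × 0.863 = 0.4114
  σ(I2,I3) = 0.523 × 1.698 × 1.126 = 0.9999
  σ(I2,I4) = 0.406 × 1.698 × 0.863 = 0.5949
  σ(I3,I4) = 0.258 × 1.126 × 0.863 = 0.2507
σ²_T = Σσ²ᵢ + 2·Σσ_ij = 6.4211 + 2 × 2.9399 = 12.3009
α = (4/3)·(1 − 6.4211/12.3009) = 0.637

α = 0.637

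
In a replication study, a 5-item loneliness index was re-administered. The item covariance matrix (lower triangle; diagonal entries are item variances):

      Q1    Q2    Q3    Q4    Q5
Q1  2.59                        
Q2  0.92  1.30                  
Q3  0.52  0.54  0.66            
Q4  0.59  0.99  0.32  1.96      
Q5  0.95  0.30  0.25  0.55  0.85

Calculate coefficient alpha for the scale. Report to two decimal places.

coefficient alpha = 0.77

ΣVar(i) = 2.59 + 1.30 + 0.66 + 1.96 + 0.85 = 7.36
Sum of off-diagonal covariances = 5.93
σ²_T = 7.36 + 2 × 5.93 = 19.22
α = (k/(k−1))·(1 − ΣVar(i)/σ²_T) = (5/4)·(1 − 7.36/19.22) = 0.77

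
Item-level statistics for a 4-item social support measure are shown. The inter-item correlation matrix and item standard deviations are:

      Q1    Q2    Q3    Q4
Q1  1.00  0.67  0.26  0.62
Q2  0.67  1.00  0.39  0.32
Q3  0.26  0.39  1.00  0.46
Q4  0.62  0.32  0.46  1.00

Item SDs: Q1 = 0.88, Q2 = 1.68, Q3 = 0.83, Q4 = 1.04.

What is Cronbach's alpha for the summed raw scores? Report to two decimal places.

Σσ²ᵢ = 0.88² + 1.68² + 0.83² + 1.04² = 5.3673
Covariances σ_ij = r_ij · s_i · s_j:
  σ(Q1,Q2) = 0.67 × 0.88 × 1.68 = 0.9905
  σ(Q1,Q3) = 0.26 × 0.88 × 0.83 = 0.1899
  σ(Q1,Q4) = 0.62 × 0.88 × 1.04 = 0.5674
  σ(Q2,Q3) = 0.39 × 1.68 × 0.83 = 0.5438
  σ(Q2,Q4) = 0.32 × 1.68 × 1.04 = 0.5591
  σ(Q3,Q4) = 0.46 × 0.83 × 1.04 = 0.3971
σ²_T = Σσ²ᵢ + 2·Σσ_ij = 5.3673 + 2 × 3.2478 = 11.8629
α = (4/3)·(1 − 5.3673/11.8629) = 0.73

Cronbach's alpha = 0.73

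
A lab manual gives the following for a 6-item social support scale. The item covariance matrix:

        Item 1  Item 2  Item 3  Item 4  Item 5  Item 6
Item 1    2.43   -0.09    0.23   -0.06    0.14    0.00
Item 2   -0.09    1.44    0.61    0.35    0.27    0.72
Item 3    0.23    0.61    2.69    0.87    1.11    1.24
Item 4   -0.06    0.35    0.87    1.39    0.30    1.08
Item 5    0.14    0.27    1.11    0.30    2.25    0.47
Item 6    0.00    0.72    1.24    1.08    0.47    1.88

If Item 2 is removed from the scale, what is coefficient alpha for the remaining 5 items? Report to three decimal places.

α = 0.629

Remaining items: Item 1, Item 3, Item 4, Item 5, Item 6 (k = 5).
ΣVar(i) = 2.43 + 2.69 + 1.39 + 2.25 + 1.88 = 10.64
total variance = 10.64 + 2 × 5.38 = 21.40
α (item deleted) = (5/4)·(1 − 10.64/21.40) = 0.629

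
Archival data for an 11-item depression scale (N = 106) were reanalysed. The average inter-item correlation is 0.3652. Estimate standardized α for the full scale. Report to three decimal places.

standardized α = 0.864

Standardized α = k·r̄ / (1 + (k−1)·r̄) = 11 × 0.3652 / (1 + 10 × 0.3652)
  = 4.0172 / 4.6520 = 0.864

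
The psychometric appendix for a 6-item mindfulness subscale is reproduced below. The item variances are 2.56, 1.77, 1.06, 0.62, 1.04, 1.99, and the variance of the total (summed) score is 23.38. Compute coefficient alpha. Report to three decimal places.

α = 0.736

sum of item variances = 2.56 + 1.77 + 1.06 + 0.62 + 1.04 + 1.99 = 9.04
α = (k/(k−1))·(1 − sum of item variances/total variance) = (6/5)·(1 − 9.04/23.38) = 0.736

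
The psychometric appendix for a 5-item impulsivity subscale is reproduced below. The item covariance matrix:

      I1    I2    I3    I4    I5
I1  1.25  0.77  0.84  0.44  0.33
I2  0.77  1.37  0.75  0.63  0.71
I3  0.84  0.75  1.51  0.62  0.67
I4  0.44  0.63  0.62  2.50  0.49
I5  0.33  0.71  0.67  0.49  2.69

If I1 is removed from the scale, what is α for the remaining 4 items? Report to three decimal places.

α = 0.653

Remaining items: I2, I3, I4, I5 (k = 4).
Σσᵢ² = 1.37 + 1.51 + 2.50 + 2.69 = 8.07
σ²_total = 8.07 + 2 × 3.87 = 15.81
α (item deleted) = (4/3)·(1 − 8.07/15.81) = 0.653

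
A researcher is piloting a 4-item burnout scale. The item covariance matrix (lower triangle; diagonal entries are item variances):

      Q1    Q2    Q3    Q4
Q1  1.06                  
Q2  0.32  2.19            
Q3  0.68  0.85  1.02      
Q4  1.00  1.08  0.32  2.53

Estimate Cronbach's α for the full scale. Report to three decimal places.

Σσᵢ² = 1.06 + 2.19 + 1.02 + 2.53 = 6.80
Sum of the distinct covariances = 4.25
total variance = 6.80 + 2 × 4.25 = 15.30
α = (k/(k−1))·(1 − Σσᵢ²/total variance) = (4/3)·(1 − 6.80/15.30) = 0.741

α = 0.741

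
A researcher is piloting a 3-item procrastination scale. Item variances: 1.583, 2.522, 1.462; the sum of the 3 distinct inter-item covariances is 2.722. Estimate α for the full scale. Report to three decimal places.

α = 0.742

Σσ²ᵢ = 1.583 + 2.522 + 1.462 = 5.567
Sum of distinct covariances = 2.722
total variance = Σσ²ᵢ + 2·Σcov = 5.567 + 2 × 2.722 = 11.011
α = (3/2)·(1 − 5.567/11.011) = 0.742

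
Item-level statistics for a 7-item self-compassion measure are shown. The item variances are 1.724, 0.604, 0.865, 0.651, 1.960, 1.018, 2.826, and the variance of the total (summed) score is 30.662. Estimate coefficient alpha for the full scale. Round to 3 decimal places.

Σσ²ᵢ = 1.724 + 0.604 + 0.865 + 0.651 + 1.960 + 1.018 + 2.826 = 9.648
α = (k/(k−1))·(1 − Σσ²ᵢ/total variance) = (7/6)·(1 − 9.648/30.662) = 0.800

α = 0.800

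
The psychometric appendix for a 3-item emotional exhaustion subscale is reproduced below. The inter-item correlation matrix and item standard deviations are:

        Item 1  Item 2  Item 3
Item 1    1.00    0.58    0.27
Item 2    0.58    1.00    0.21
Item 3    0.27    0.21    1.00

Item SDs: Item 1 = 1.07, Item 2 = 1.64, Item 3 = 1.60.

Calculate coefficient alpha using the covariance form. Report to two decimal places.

α = 0.58

Σσ²ᵢ = 1.07² + 1.64² + 1.60² = 6.3945
Covariances σ_ij = r_ij · s_i · s_j:
  σ(Item 1,Item 2) = 0.58 × 1.07 × 1.64 = 1.0178
  σ(Item 1,Item 3) = 0.27 × 1.07 × 1.60 = 0.4622
  σ(Item 2,Item 3) = 0.21 × 1.64 × 1.60 = 0.5510
σ²_T = Σσ²ᵢ + 2·Σσ_ij = 6.3945 + 2 × 2.0310 = 10.4565
α = (3/2)·(1 − 6.3945/10.4565) = 0.58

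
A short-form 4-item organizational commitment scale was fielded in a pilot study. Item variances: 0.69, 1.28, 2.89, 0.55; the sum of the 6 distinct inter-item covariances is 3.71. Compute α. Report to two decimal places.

α = 0.77

Σσ²ᵢ = 0.69 + 1.28 + 2.89 + 0.55 = 5.41
Sum of distinct covariances = 3.71
σ²_total = Σσ²ᵢ + 2·Σcov = 5.41 + 2 × 3.71 = 12.83
α = (4/3)·(1 − 5.41/12.83) = 0.77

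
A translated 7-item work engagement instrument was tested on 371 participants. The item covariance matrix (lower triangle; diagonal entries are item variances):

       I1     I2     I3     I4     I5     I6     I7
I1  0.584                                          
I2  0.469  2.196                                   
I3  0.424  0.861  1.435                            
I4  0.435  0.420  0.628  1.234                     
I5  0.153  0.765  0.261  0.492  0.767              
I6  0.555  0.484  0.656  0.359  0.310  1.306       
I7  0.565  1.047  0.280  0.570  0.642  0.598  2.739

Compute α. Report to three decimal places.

Σσ²ᵢ = 0.584 + 2.196 + 1.435 + 1.234 + 0.767 + 1.306 + 2.739 = 10.261
Σ_{i<j} σ_ij = 10.974
total variance = 10.261 + 2 × 10.974 = 32.209
α = (k/(k−1))·(1 − Σσ²ᵢ/total variance) = (7/6)·(1 − 10.261/32.209) = 0.795

α = 0.795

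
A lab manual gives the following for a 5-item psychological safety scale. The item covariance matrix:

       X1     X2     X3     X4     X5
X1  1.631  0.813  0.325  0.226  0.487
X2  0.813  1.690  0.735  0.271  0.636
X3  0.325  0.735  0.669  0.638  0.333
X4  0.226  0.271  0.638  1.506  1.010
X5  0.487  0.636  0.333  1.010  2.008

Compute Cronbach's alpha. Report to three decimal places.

Cronbach's alpha = 0.742

ΣVar(i) = 1.631 + 1.690 + 0.669 + 1.506 + 2.008 = 7.504
Sum of off-diagonal covariances = 5.474
σ²_total = 7.504 + 2 × 5.474 = 18.452
α = (k/(k−1))·(1 − ΣVar(i)/σ²_total) = (5/4)·(1 − 7.504/18.452) = 0.742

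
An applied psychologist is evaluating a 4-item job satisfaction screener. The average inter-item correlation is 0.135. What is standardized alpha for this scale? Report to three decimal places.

Standardized α = k·r̄ / (1 + (k−1)·r̄) = 4 × 0.135 / (1 + 3 × 0.135)
  = 0.5400 / 1.4050 = 0.384

α = 0.384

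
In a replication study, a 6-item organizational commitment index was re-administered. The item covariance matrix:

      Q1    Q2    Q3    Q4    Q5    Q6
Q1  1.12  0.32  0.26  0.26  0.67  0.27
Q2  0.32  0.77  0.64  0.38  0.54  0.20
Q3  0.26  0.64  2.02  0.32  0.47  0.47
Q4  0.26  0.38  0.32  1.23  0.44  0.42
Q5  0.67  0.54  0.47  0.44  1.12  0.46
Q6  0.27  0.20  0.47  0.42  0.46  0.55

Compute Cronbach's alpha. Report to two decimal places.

α = 0.77

Σσᵢ² = 1.12 + 0.77 + 2.02 + 1.23 + 1.12 + 0.55 = 6.81
Σ_{i<j} σ_ij = 6.12
σ²_total = 6.81 + 2 × 6.12 = 19.05
α = (k/(k−1))·(1 − Σσᵢ²/σ²_total) = (6/5)·(1 − 6.81/19.05) = 0.77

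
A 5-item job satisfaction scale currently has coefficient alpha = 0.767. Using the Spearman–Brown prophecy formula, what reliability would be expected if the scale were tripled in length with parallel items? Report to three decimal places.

predicted reliability = 0.908

Length factor m = 3
α' = m·α / (1 + (m−1)·α)
   = 3 × 0.767 / (1 + (3 − 1) × 0.767)
   = 2.3010 / 2.5340 = 0.908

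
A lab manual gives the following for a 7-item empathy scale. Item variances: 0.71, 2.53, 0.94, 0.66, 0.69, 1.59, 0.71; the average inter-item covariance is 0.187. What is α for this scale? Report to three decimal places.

ΣVar(i) = 0.71 + 2.53 + 0.94 + 0.66 + 0.69 + 1.59 + 0.71 = 7.83
Sum of the 21 distinct covariances = 21 × 0.187 = 3.927
σ²_total = ΣVar(i) + 2·Σcov = 7.83 + 2 × 3.927 = 15.684
α = (7/6)·(1 − 7.83/15.684) = 0.584

α = 0.584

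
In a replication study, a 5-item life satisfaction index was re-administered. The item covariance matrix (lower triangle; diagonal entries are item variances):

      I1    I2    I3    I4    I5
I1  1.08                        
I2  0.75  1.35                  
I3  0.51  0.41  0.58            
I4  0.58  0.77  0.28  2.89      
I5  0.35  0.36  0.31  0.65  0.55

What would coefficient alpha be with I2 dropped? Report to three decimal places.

α = 0.683

Remaining items: I1, I3, I4, I5 (k = 4).
sum of item variances = 1.08 + 0.58 + 2.89 + 0.55 = 5.10
Var(T) = 5.10 + 2 × 2.68 = 10.46
α (item deleted) = (4/3)·(1 − 5.10/10.46) = 0.683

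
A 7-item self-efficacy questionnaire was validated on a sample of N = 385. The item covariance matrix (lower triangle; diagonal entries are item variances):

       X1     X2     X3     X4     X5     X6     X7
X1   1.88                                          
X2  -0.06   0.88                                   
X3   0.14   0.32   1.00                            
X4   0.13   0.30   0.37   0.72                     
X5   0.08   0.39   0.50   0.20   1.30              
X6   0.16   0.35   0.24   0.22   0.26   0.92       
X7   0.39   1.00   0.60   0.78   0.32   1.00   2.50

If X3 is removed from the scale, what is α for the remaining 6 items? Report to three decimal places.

α = 0.689

Remaining items: X1, X2, X4, X5, X6, X7 (k = 6).
Σσ²ᵢ = 1.88 + 0.88 + 0.72 + 1.30 + 0.92 + 2.50 = 8.20
σ²_T = 8.20 + 2 × 5.52 = 19.24
α (item deleted) = (6/5)·(1 − 8.20/19.24) = 0.689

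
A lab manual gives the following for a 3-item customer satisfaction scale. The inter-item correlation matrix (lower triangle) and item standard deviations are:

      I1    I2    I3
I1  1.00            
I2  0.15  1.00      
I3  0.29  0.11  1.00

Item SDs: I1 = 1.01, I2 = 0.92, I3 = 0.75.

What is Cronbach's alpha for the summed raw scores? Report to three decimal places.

Σσ²ᵢ = 1.01² + 0.92² + 0.75² = 2.4290
Covariances σ_ij = r_ij · s_i · s_j:
  σ(I1,I2) = 0.15 × 1.01 × 0.92 = 0.1394
  σ(I1,I3) = 0.29 × 1.01 × 0.75 = 0.2197
  σ(I2,I3) = 0.11 × 0.92 × 0.75 = 0.0759
σ²_T = Σσ²ᵢ + 2·Σσ_ij = 2.4290 + 2 × 0.4350 = 3.2990
α = (3/2)·(1 − 2.4290/3.2990) = 0.396

α = 0.396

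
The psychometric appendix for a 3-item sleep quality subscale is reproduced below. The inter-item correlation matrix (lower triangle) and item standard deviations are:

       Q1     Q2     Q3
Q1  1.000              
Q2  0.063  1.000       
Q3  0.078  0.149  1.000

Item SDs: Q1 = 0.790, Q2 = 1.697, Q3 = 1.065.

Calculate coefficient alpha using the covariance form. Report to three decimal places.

Σσ²ᵢ = 0.790² + 1.697² + 1.065² = 4.6381
Covariances σ_ij = r_ij · s_i · s_j:
  σ(Q1,Q2) = 0.063 × 0.790 × 1.697 = 0.0845
  σ(Q1,Q3) = 0.078 × 0.790 × 1.065 = 0.0656
  σ(Q2,Q3) = 0.149 × 1.697 × 1.065 = 0.2693
σ²_T = Σσ²ᵢ + 2·Σσ_ij = 4.6381 + 2 × 0.4194 = 5.4769
α = (3/2)·(1 − 4.6381/5.4769) = 0.230

coefficient alpha = 0.230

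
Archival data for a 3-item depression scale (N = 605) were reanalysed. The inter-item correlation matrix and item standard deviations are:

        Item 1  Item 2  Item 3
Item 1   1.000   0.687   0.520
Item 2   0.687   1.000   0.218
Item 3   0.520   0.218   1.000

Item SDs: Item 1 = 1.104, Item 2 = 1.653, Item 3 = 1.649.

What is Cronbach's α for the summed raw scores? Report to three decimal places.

Σσ²ᵢ = 1.104² + 1.653² + 1.649² = 6.6704
Covariances σ_ij = r_ij · s_i · s_j:
  σ(Item 1,Item 2) = 0.687 × 1.104 × 1.653 = 1.2537
  σ(Item 1,Item 3) = 0.520 × 1.104 × 1.649 = 0.9467
  σ(Item 2,Item 3) = 0.218 × 1.653 × 1.649 = 0.5942
σ²_T = Σσ²ᵢ + 2·Σσ_ij = 6.6704 + 2 × 2.7946 = 12.2596
α = (3/2)·(1 − 6.6704/12.2596) = 0.684

Cronbach's α = 0.684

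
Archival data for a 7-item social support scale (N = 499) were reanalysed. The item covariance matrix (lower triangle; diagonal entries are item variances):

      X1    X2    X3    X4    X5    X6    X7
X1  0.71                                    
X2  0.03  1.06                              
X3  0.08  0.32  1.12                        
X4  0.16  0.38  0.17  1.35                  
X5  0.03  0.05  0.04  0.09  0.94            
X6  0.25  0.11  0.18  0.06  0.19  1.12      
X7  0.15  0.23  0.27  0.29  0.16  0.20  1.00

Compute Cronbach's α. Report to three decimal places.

α = 0.566

Σσᵢ² = 0.71 + 1.06 + 1.12 + 1.35 + 0.94 + 1.12 + 1.00 = 7.30
Sum of off-diagonal covariances = 3.44
Var(T) = 7.30 + 2 × 3.44 = 14.18
α = (k/(k−1))·(1 − Σσᵢ²/Var(T)) = (7/6)·(1 − 7.30/14.18) = 0.566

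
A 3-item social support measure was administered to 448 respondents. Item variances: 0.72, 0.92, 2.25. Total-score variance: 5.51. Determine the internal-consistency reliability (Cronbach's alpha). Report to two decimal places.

sum of item variances = 0.72 + 0.92 + 2.25 = 3.89
α = (k/(k−1))·(1 − sum of item variances/total variance) = (3/2)·(1 − 3.89/5.51) = 0.44

Cronbach's alpha = 0.44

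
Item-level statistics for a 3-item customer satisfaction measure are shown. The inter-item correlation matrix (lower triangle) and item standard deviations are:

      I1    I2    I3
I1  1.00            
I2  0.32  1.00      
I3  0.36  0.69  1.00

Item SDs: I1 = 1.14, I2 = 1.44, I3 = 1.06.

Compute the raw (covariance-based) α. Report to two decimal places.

Σσ²ᵢ = 1.14² + 1.44² + 1.06² = 4.4968
Covariances σ_ij = r_ij · s_i · s_j:
  σ(I1,I2) = 0.32 × 1.14 × 1.44 = 0.5253
  σ(I1,I3) = 0.36 × 1.14 × 1.06 = 0.4350
  σ(I2,I3) = 0.69 × 1.44 × 1.06 = 1.0532
σ²_T = Σσ²ᵢ + 2·Σσ_ij = 4.4968 + 2 × 2.0135 = 8.5238
α = (3/2)·(1 − 4.4968/8.5238) = 0.71

α = 0.71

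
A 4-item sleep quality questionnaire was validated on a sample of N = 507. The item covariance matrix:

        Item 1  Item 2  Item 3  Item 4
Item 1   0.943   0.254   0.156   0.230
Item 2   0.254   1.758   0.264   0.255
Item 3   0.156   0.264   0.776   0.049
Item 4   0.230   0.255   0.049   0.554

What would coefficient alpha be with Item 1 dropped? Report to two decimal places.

coefficient alpha = 0.40

Remaining items: Item 2, Item 3, Item 4 (k = 3).
Σσᵢ² = 1.758 + 0.776 + 0.554 = 3.088
σ²_T = 3.088 + 2 × 0.568 = 4.224
α (item deleted) = (3/2)·(1 − 3.088/4.224) = 0.40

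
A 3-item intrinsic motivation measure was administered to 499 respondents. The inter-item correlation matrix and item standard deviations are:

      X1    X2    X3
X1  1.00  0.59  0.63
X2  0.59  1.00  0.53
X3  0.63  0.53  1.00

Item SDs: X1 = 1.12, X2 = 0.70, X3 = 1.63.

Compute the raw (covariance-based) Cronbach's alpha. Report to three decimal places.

Σσ²ᵢ = 1.12² + 0.70² + 1.63² = 4.4013
Covariances σ_ij = r_ij · s_i · s_j:
  σ(X1,X2) = 0.59 × 1.12 × 0.70 = 0.4626
  σ(X1,X3) = 0.63 × 1.12 × 1.63 = 1.1501
  σ(X2,X3) = 0.53 × 0.70 × 1.63 = 0.6047
σ²_T = Σσ²ᵢ + 2·Σσ_ij = 4.4013 + 2 × 2.2174 = 8.8361
α = (3/2)·(1 − 4.4013/8.8361) = 0.753

Cronbach's alpha = 0.753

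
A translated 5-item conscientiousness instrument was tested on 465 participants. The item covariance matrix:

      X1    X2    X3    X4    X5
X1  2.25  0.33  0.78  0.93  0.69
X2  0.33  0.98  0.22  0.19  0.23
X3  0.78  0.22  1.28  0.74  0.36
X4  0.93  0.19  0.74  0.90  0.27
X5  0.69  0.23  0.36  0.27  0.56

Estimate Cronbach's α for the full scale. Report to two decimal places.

Σσᵢ² = 2.25 + 0.98 + 1.28 + 0.90 + 0.56 = 5.97
Σ_{i<j} σ_ij = 4.74
Var(T) = 5.97 + 2 × 4.74 = 15.45
α = (k/(k−1))·(1 − Σσᵢ²/Var(T)) = (5/4)·(1 − 5.97/15.45) = 0.77

Cronbach's α = 0.77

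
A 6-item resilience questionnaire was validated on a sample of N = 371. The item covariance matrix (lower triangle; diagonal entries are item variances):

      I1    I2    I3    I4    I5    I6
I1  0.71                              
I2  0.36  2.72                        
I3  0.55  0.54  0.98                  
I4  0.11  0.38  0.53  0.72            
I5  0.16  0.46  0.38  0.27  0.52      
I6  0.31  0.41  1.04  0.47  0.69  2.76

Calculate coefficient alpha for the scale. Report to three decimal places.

α = 0.736

Σσᵢ² = 0.71 + 2.72 + 0.98 + 0.72 + 0.52 + 2.76 = 8.41
Sum of the distinct covariances = 6.66
Var(T) = 8.41 + 2 × 6.66 = 21.73
α = (k/(k−1))·(1 − Σσᵢ²/Var(T)) = (6/5)·(1 − 8.41/21.73) = 0.736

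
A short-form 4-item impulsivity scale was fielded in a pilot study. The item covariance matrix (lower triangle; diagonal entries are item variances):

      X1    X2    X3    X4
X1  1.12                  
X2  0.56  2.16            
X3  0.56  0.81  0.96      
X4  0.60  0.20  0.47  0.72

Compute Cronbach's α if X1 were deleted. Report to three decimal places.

α = 0.653

Remaining items: X2, X3, X4 (k = 3).
ΣVar(i) = 2.16 + 0.96 + 0.72 = 3.84
σ²_T = 3.84 + 2 × 1.48 = 6.80
α (item deleted) = (3/2)·(1 − 3.84/6.80) = 0.653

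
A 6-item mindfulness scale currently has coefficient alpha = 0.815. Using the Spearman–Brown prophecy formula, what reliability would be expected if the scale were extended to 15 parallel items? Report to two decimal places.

predicted reliability = 0.92

Length factor m = 15/6 = 2.5000
α' = m·α / (1 + (m−1)·α)
   = 15/6 × 0.815 / (1 + (15/6 − 1) × 0.815)
   = 2.0375 / 2.2225 = 0.92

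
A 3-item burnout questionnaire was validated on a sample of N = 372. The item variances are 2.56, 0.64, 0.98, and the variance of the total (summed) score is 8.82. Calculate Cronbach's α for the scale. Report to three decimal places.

Σσᵢ² = 2.56 + 0.64 + 0.98 = 4.18
α = (k/(k−1))·(1 − Σσᵢ²/Var(T)) = (3/2)·(1 − 4.18/8.82) = 0.789

Cronbach's α = 0.789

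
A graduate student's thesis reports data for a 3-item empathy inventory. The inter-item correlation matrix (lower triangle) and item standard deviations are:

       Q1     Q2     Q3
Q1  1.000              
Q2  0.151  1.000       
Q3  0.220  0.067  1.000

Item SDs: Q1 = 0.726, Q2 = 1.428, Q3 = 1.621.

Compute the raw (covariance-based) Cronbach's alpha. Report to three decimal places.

Cronbach's alpha = 0.270

Σσ²ᵢ = 0.726² + 1.428² + 1.621² = 5.1939
Covariances σ_ij = r_ij · s_i · s_j:
  σ(Q1,Q2) = 0.151 × 0.726 × 1.428 = 0.1565
  σ(Q1,Q3) = 0.220 × 0.726 × 1.621 = 0.2589
  σ(Q2,Q3) = 0.067 × 1.428 × 1.621 = 0.1551
σ²_T = Σσ²ᵢ + 2·Σσ_ij = 5.1939 + 2 × 0.5705 = 6.3349
α = (3/2)·(1 − 5.1939/6.3349) = 0.270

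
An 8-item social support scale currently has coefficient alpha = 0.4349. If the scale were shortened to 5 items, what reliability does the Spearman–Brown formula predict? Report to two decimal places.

predicted reliability = 0.32

Length factor m = 5/8 = 0.6250
α' = m·α / (1 − (1−m)·α)
   = 5/8 × 0.4349 / (1 − (1 − 5/8) × 0.4349)
   = 0.2718 / 0.8369 = 0.32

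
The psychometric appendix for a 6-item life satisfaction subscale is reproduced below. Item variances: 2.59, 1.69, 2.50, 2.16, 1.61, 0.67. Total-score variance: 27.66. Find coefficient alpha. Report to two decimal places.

coefficient alpha = 0.71

ΣVar(i) = 2.59 + 1.69 + 2.50 + 2.16 + 1.61 + 0.67 = 11.22
α = (k/(k−1))·(1 − ΣVar(i)/total variance) = (6/5)·(1 − 11.22/27.66) = 0.71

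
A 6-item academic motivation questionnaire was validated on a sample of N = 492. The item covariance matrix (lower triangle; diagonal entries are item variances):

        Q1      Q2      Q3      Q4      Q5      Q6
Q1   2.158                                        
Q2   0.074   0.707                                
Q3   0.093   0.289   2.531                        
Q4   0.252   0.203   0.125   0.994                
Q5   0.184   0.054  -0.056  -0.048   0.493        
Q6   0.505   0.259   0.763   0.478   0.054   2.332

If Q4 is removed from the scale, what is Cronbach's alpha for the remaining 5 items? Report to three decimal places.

Remaining items: Q1, Q2, Q3, Q5, Q6 (k = 5).
Σσᵢ² = 2.158 + 0.707 + 2.531 + 0.493 + 2.332 = 8.221
total variance = 8.221 + 2 × 2.219 = 12.659
α (item deleted) = (5/4)·(1 − 8.221/12.659) = 0.438

α = 0.438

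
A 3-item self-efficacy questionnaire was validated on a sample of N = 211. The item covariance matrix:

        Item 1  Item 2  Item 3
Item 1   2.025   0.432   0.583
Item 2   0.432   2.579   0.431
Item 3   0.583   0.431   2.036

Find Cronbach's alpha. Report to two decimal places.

Cronbach's alpha = 0.46

sum of item variances = 2.025 + 2.579 + 2.036 = 6.640
Σ_{i<j} σ_ij = 1.446
σ²_T = 6.640 + 2 × 1.446 = 9.532
α = (k/(k−1))·(1 − sum of item variances/σ²_T) = (3/2)·(1 − 6.640/9.532) = 0.46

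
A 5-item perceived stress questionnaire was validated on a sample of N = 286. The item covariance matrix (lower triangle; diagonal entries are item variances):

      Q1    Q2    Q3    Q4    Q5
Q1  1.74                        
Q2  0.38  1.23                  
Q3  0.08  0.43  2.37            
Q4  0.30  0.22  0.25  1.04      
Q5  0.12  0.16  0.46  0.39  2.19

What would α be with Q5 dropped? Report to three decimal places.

Remaining items: Q1, Q2, Q3, Q4 (k = 4).
ΣVar(i) = 1.74 + 1.23 + 2.37 + 1.04 = 6.38
σ²_total = 6.38 + 2 × 1.66 = 9.70
α (item deleted) = (4/3)·(1 − 6.38/9.70) = 0.456

α = 0.456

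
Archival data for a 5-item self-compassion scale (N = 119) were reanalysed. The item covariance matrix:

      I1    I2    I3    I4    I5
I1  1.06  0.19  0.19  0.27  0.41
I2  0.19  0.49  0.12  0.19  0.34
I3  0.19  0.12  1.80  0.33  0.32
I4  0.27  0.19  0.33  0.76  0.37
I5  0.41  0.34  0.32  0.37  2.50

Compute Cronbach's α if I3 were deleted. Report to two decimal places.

Remaining items: I1, I2, I4, I5 (k = 4).
ΣVar(i) = 1.06 + 0.49 + 0.76 + 2.50 = 4.81
Var(T) = 4.81 + 2 × 1.77 = 8.35
α (item deleted) = (4/3)·(1 − 4.81/8.35) = 0.57

Cronbach's α = 0.57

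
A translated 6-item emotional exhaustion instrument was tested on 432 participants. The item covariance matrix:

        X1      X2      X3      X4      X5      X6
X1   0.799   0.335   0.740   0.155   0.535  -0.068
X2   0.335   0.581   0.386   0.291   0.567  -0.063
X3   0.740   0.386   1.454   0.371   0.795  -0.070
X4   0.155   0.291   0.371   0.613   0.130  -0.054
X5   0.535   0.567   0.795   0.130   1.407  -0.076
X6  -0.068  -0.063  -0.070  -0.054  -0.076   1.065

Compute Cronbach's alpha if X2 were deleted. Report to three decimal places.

Remaining items: X1, X3, X4, X5, X6 (k = 5).
sum of item variances = 0.799 + 1.454 + 0.613 + 1.407 + 1.065 = 5.338
σ²_T = 5.338 + 2 × 2.458 = 10.254
α (item deleted) = (5/4)·(1 − 5.338/10.254) = 0.599

α = 0.599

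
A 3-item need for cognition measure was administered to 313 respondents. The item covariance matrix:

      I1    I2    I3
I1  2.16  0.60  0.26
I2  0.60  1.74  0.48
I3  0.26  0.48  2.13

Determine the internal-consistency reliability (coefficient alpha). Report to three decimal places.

Σσᵢ² = 2.16 + 1.74 + 2.13 = 6.03
Sum of off-diagonal covariances = 1.34
Var(T) = 6.03 + 2 × 1.34 = 8.71
α = (k/(k−1))·(1 − Σσᵢ²/Var(T)) = (3/2)·(1 − 6.03/8.71) = 0.462

α = 0.462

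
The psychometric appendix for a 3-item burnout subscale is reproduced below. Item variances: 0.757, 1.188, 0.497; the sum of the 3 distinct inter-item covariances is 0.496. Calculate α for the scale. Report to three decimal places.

α = 0.433

Σσ²ᵢ = 0.757 + 1.188 + 0.497 = 2.442
Sum of distinct covariances = 0.496
σ²_T = Σσ²ᵢ + 2·Σcov = 2.442 + 2 × 0.496 = 3.434
α = (3/2)·(1 − 2.442/3.434) = 0.433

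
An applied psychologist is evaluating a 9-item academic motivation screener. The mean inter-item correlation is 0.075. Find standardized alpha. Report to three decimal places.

α = 0.422

Standardized α = k·r̄ / (1 + (k−1)·r̄) = 9 × 0.075 / (1 + 8 × 0.075)
  = 0.6750 / 1.6000 = 0.422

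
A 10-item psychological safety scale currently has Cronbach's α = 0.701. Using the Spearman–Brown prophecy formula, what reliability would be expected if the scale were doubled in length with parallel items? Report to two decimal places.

predicted reliability = 0.82

Length factor m = 2
α' = m·α / (1 + (m−1)·α)
   = 2 × 0.701 / (1 + (2 − 1) × 0.701)
   = 1.4020 / 1.7010 = 0.82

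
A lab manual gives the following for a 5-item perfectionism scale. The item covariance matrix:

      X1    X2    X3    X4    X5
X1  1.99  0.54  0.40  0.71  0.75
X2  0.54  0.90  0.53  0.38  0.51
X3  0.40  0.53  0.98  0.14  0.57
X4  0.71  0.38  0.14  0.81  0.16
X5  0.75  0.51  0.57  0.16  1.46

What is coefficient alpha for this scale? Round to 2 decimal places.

sum of item variances = 1.99 + 0.90 + 0.98 + 0.81 + 1.46 = 6.14
Σ_{i<j} σ_ij = 4.69
σ²_total = 6.14 + 2 × 4.69 = 15.52
α = (k/(k−1))·(1 − sum of item variances/σ²_total) = (5/4)·(1 − 6.14/15.52) = 0.76

coefficient alpha = 0.76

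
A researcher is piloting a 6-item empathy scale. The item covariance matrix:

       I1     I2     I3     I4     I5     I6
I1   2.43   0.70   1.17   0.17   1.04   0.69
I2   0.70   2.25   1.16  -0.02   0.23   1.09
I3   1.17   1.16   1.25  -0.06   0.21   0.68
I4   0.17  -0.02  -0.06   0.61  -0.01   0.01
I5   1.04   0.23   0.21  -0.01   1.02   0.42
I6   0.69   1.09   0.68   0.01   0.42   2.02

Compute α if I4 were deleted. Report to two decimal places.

Remaining items: I1, I2, I3, I5, I6 (k = 5).
Σσᵢ² = 2.43 + 2.25 + 1.25 + 1.02 + 2.02 = 8.97
σ²_total = 8.97 + 2 × 7.39 = 23.75
α (item deleted) = (5/4)·(1 − 8.97/23.75) = 0.78

α = 0.78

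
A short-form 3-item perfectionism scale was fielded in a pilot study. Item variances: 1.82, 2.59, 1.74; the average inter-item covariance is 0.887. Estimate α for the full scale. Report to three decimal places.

α = 0.696

Σσ²ᵢ = 1.82 + 2.59 + 1.74 = 6.15
Sum of the 3 distinct covariances = 3 × 0.887 = 2.661
Var(T) = Σσ²ᵢ + 2·Σcov = 6.15 + 2 × 2.661 = 11.472
α = (3/2)·(1 − 6.15/11.472) = 0.696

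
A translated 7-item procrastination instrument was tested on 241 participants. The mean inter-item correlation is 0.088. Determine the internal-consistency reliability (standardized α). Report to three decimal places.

Standardized α = k·r̄ / (1 + (k−1)·r̄) = 7 × 0.088 / (1 + 6 × 0.088)
  = 0.6160 / 1.5280 = 0.403

standardized α = 0.403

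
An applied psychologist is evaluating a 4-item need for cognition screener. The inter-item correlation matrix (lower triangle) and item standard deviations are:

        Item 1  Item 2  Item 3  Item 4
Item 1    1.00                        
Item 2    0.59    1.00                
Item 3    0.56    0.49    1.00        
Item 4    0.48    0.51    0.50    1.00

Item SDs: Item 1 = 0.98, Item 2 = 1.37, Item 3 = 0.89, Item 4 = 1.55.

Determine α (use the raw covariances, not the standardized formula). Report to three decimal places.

Σσ²ᵢ = 0.98² + 1.37² + 0.89² + 1.55² = 6.0319
Covariances σ_ij = r_ij · s_i · s_j:
  σ(Item 1,Item 2) = 0.59 × 0.98 × 1.37 = 0.7921
  σ(Item 1,Item 3) = 0.56 × 0.98 × 0.89 = 0.4884
  σ(Item 1,Item 4) = 0.48 × 0.98 × 1.55 = 0.7291
  σ(Item 2,Item 3) = 0.49 × 1.37 × 0.89 = 0.5975
  σ(Item 2,Item 4) = 0.51 × 1.37 × 1.55 = 1.0830
  σ(Item 3,Item 4) = 0.50 × 0.89 × 1.55 = 0.6898
σ²_T = Σσ²ᵢ + 2·Σσ_ij = 6.0319 + 2 × 4.3799 = 14.7917
α = (4/3)·(1 − 6.0319/14.7917) = 0.790

α = 0.790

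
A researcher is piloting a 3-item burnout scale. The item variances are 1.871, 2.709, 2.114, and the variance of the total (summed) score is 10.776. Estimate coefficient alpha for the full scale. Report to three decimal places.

ΣVar(i) = 1.871 + 2.709 + 2.114 = 6.694
α = (k/(k−1))·(1 − ΣVar(i)/σ²_T) = (3/2)·(1 − 6.694/10.776) = 0.568

α = 0.568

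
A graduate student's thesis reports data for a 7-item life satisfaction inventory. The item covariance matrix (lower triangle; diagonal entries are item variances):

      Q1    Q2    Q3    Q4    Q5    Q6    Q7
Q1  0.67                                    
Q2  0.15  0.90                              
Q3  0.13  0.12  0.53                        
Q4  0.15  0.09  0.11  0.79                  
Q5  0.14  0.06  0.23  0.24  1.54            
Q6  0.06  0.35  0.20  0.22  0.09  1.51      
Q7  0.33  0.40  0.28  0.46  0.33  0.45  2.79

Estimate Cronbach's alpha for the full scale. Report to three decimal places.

Cronbach's alpha = 0.598

Σσ²ᵢ = 0.67 + 0.90 + 0.53 + 0.79 + 1.54 + 1.51 + 2.79 = 8.73
Sum of the distinct covariances = 4.59
Var(T) = 8.73 + 2 × 4.59 = 17.91
α = (k/(k−1))·(1 − Σσ²ᵢ/Var(T)) = (7/6)·(1 − 8.73/17.91) = 0.598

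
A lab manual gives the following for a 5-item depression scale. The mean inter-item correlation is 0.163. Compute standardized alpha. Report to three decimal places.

standardized alpha = 0.493

Standardized α = k·r̄ / (1 + (k−1)·r̄) = 5 × 0.163 / (1 + 4 × 0.163)
  = 0.8150 / 1.6520 = 0.493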